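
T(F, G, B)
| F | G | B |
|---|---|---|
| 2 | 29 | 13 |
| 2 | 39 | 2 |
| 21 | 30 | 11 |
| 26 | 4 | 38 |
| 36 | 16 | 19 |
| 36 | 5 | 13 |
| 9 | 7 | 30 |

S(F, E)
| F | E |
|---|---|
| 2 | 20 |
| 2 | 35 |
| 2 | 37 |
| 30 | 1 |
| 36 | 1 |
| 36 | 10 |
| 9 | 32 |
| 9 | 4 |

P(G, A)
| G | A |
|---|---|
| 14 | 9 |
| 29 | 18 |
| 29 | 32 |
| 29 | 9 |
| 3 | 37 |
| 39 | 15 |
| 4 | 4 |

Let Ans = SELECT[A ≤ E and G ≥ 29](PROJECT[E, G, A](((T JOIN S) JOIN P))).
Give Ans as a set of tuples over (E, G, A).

T ⋈ S (natural join on F): {(2, 29, 13, 20), (2, 29, 13, 35), (2, 29, 13, 37), (2, 39, 2, 20), (2, 39, 2, 35), (2, 39, 2, 37), (36, 16, 19, 1), (36, 16, 19, 10), (36, 5, 13, 1), (36, 5, 13, 10), (9, 7, 30, 32), (9, 7, 30, 4)}
(T JOIN S) ⋈ P (natural join on G): {(2, 29, 13, 20, 18), (2, 29, 13, 20, 32), (2, 29, 13, 20, 9), (2, 29, 13, 35, 18), (2, 29, 13, 35, 32), (2, 29, 13, 35, 9), (2, 29, 13, 37, 18), (2, 29, 13, 37, 32), (2, 29, 13, 37, 9), (2, 39, 2, 20, 15), (2, 39, 2, 35, 15), (2, 39, 2, 37, 15)}
Projecting to E, G, A: {(20, 29, 18), (20, 29, 32), (20, 29, 9), (20, 39, 15), (35, 29, 18), (35, 29, 32), (35, 29, 9), (35, 39, 15), (37, 29, 18), (37, 29, 32), (37, 29, 9), (37, 39, 15)}
σ[A ≤ E and G ≥ 29]: keep tuples satisfying A ≤ E and G ≥ 29 → {(20, 29, 18), (20, 29, 9), (20, 39, 15), (35, 29, 18), (35, 29, 32), (35, 29, 9), (35, 39, 15), (37, 29, 18), (37, 29, 32), (37, 29, 9), (37, 39, 15)}

{(20, 29, 18), (20, 29, 9), (20, 39, 15), (35, 29, 18), (35, 29, 32), (35, 29, 9), (35, 39, 15), (37, 29, 18), (37, 29, 32), (37, 29, 9), (37, 39, 15)}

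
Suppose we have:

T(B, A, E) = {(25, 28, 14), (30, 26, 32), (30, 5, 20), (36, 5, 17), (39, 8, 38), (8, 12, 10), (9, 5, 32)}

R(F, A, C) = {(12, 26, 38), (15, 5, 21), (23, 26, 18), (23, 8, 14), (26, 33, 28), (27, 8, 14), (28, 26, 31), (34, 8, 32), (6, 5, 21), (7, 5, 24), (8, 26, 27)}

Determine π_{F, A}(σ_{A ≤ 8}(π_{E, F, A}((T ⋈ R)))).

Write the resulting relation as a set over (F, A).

Natural join on A: {(30, 26, 32, 12, 38), (30, 26, 32, 23, 18), (30, 26, 32, 28, 31), (30, 26, 32, 8, 27), (30, 5, 20, 15, 21), (30, 5, 20, 6, 21), (30, 5, 20, 7, 24), (36, 5, 17, 15, 21), (36, 5, 17, 6, 21), (36, 5, 17, 7, 24), (39, 8, 38, 23, 14), (39, 8, 38, 27, 14), (39, 8, 38, 34, 32), (9, 5, 32, 15, 21), (9, 5, 32, 6, 21), (9, 5, 32, 7, 24)}
π_{E, F, A} gives {(17, 15, 5), (17, 6, 5), (17, 7, 5), (20, 15, 5), (20, 6, 5), (20, 7, 5), (32, 12, 26), (32, 15, 5), (32, 23, 26), (32, 28, 26), (32, 6, 5), (32, 7, 5), (32, 8, 26), (38, 23, 8), (38, 27, 8), (38, 34, 8)}.
σ[A ≤ 8]: keep tuples satisfying A ≤ 8 → {(17, 15, 5), (17, 6, 5), (17, 7, 5), (20, 15, 5), (20, 6, 5), (20, 7, 5), (32, 15, 5), (32, 6, 5), (32, 7, 5), (38, 23, 8), (38, 27, 8), (38, 34, 8)}
π_{F, A} gives {(15, 5), (23, 8), (27, 8), (34, 8), (6, 5), (7, 5)} (6 duplicate(s) eliminated).

{(15, 5), (23, 8), (27, 8), (34, 8), (6, 5), (7, 5)}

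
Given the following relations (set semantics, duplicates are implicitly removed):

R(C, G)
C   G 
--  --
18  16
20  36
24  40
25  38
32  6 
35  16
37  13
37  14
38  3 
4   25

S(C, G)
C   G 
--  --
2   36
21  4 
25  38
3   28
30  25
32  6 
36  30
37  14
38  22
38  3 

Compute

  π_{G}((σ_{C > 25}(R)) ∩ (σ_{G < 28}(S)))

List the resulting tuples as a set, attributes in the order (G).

Filtering on C > 25 leaves {(32, 6), (35, 16), (37, 13), (37, 14), (38, 3)}.
Filtering on G < 28 leaves {(21, 4), (30, 25), (32, 6), (37, 14), (38, 22), (38, 3)}.
Set intersection of the two operands is {(32, 6), (37, 14), (38, 3)}.
π_{G} gives {14, 3, 6}.

{14, 3, 6}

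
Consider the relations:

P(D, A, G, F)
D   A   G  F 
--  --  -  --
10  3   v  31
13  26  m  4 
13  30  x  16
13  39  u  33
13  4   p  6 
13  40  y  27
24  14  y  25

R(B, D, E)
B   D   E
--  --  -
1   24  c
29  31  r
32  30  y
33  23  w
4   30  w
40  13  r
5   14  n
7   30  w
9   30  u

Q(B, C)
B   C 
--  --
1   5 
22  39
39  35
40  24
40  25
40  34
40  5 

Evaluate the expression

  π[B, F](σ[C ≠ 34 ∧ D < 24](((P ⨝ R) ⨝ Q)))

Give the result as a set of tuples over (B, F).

Natural join on D: {(13, 26, m, 4, 40, r), (13, 30, x, 16, 40, r), (13, 39, u, 33, 40, r), (13, 4, p, 6, 40, r), (13, 40, y, 27, 40, r), (24, 14, y, 25, 1, c)}
Natural join on B: {(13, 26, m, 4, 40, r, 24), (13, 26, m, 4, 40, r, 25), (13, 26, m, 4, 40, r, 34), (13, 26, m, 4, 40, r, 5), (13, 30, x, 16, 40, r, 24), (13, 30, x, 16, 40, r, 25), (13, 30, x, 16, 40, r, 34), (13, 30, x, 16, 40, r, 5), (13, 39, u, 33, 40, r, 24), (13, 39, u, 33, 40, r, 25), (13, 39, u, 33, 40, r, 34), (13, 39, u, 33, 40, r, 5), (13, 4, p, 6, 40, r, 24), (13, 4, p, 6, 40, r, 25), (13, 4, p, 6, 40, r, 34), (13, 4, p, 6, 40, r, 5), (13, 40, y, 27, 40, r, 24), (13, 40, y, 27, 40, r, 25), (13, 40, y, 27, 40, r, 34), (13, 40, y, 27, 40, r, 5), (24, 14, y, 25, 1, c, 5)}
Selection C ≠ 34 ∧ D < 24: {(13, 26, m, 4, 40, r, 24), (13, 26, m, 4, 40, r, 25), (13, 26, m, 4, 40, r, 5), (13, 30, x, 16, 40, r, 24), (13, 30, x, 16, 40, r, 25), (13, 30, x, 16, 40, r, 5), (13, 39, u, 33, 40, r, 24), (13, 39, u, 33, 40, r, 25), (13, 39, u, 33, 40, r, 5), (13, 4, p, 6, 40, r, 24), (13, 4, p, 6, 40, r, 25), (13, 4, p, 6, 40, r, 5), (13, 40, y, 27, 40, r, 24), (13, 40, y, 27, 40, r, 25), (13, 40, y, 27, 40, r, 5)}
π[B, F]: project onto (B, F) (10 duplicate(s) eliminated) → {(40, 16), (40, 27), (40, 33), (40, 4), (40, 6)}

{(40, 16), (40, 27), (40, 33), (40, 4), (40, 6)}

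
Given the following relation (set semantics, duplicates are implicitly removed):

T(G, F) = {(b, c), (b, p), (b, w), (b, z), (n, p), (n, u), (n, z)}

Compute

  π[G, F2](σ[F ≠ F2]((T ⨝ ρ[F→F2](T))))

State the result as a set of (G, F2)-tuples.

ρ[F→F2]: schema becomes (G, F2); tuples unchanged.
T ⋈ ρ[F→F2](T) (natural join on G): {(b, c, c), (b, c, p), (b, c, w), (b, c, z), (b, p, c), (b, p, p), (b, p, w), (b, p, z), (b, w, c), (b, w, p), (b, w, w), (b, w, z), (b, z, c), (b, z, p), (b, z, w), (b, z, z), (n, p, p), (n, p, u), (n, p, z), (n, u, p), (n, u, u), (n, u, z), (n, z, p), (n, z, u), (n, z, z)}
Apply σ_{F ≠ F2}; surviving tuples: {(b, c, p), (b, c, w), (b, c, z), (b, p, c), (b, p, w), (b, p, z), (b, w, c), (b, w, p), (b, w, z), (b, z, c), (b, z, p), (b, z, w), (n, p, u), (n, p, z), (n, u, p), (n, u, z), (n, z, p), (n, z, u)}
Projecting to G, F2 (11 duplicate(s) eliminated): {(b, c), (b, p), (b, w), (b, z), (n, p), (n, u), (n, z)}

{(b, c), (b, p), (b, w), (b, z), (n, p), (n, u), (n, z)}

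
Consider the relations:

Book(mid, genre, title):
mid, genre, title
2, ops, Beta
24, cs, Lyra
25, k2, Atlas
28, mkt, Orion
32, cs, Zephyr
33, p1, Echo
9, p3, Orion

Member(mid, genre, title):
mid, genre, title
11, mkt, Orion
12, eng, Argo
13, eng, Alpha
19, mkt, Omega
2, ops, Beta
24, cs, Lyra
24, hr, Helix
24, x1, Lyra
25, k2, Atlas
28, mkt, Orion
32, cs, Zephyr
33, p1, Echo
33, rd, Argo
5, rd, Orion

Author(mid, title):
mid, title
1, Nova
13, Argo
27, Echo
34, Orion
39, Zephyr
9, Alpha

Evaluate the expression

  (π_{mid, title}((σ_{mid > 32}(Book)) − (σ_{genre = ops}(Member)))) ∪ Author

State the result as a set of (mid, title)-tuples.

{(1, Nova), (13, Argo), (27, Echo), (33, Echo), (34, Orion), (39, Zephyr), (9, Alpha)}

Apply σ_{mid > 32}; surviving tuples: {(33, p1, Echo)}
Apply σ_{genre = ops}; surviving tuples: {(2, ops, Beta)}
Taking the difference: {(33, p1, Echo)}
Keep only column(s) mid, title: {(33, Echo)}
Taking the union: {(1, Nova), (13, Argo), (27, Echo), (33, Echo), (34, Orion), (39, Zephyr), (9, Alpha)}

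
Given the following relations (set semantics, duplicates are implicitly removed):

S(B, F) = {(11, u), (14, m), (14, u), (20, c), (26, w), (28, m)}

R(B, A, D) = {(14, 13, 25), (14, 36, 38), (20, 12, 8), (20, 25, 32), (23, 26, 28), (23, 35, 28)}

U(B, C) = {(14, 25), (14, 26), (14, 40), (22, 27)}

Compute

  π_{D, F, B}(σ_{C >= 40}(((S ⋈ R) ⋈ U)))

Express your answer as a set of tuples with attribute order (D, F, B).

{(25, m, 14), (25, u, 14), (38, m, 14), (38, u, 14)}

Joining S and R on B yields {(14, m, 13, 25), (14, m, 36, 38), (14, u, 13, 25), (14, u, 36, 38), (20, c, 12, 8), (20, c, 25, 32)}.
Joining (S ⋈ R) and U on B yields {(14, m, 13, 25, 25), (14, m, 13, 25, 26), (14, m, 13, 25, 40), (14, m, 36, 38, 25), (14, m, 36, 38, 26), (14, m, 36, 38, 40), (14, u, 13, 25, 25), (14, u, 13, 25, 26), (14, u, 13, 25, 40), (14, u, 36, 38, 25), (14, u, 36, 38, 26), (14, u, 36, 38, 40)}.
Selection C >= 40: {(14, m, 13, 25, 40), (14, m, 36, 38, 40), (14, u, 13, 25, 40), (14, u, 36, 38, 40)}
π_{D, F, B} gives {(25, m, 14), (25, u, 14), (38, m, 14), (38, u, 14)}.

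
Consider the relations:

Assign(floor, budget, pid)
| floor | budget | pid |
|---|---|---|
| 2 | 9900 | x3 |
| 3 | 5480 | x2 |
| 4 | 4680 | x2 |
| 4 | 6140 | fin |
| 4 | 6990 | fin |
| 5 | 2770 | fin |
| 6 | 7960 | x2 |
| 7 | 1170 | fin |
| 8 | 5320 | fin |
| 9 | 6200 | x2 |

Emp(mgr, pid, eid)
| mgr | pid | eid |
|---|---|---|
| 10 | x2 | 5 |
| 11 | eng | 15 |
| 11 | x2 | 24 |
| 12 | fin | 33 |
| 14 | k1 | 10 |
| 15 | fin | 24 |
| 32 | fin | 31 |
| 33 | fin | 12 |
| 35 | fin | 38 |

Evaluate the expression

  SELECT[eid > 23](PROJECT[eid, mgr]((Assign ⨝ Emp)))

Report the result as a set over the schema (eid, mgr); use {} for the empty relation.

{(24, 11), (24, 15), (31, 32), (33, 12), (38, 35)}

Natural join on pid: {(3, 5480, x2, 10, 5), (3, 5480, x2, 11, 24), (4, 4680, x2, 10, 5), (4, 4680, x2, 11, 24), (4, 6140, fin, 12, 33), (4, 6140, fin, 15, 24), (4, 6140, fin, 32, 31), (4, 6140, fin, 33, 12), (4, 6140, fin, 35, 38), (4, 6990, fin, 12, 33), (4, 6990, fin, 15, 24), (4, 6990, fin, 32, 31), (4, 6990, fin, 33, 12), (4, 6990, fin, 35, 38), (5, 2770, fin, 12, 33), (5, 2770, fin, 15, 24), (5, 2770, fin, 32, 31), (5, 2770, fin, 33, 12), (5, 2770, fin, 35, 38), (6, 7960, x2, 10, 5), (6, 7960, x2, 11, 24), (7, 1170, fin, 12, 33), (7, 1170, fin, 15, 24), (7, 1170, fin, 32, 31), (7, 1170, fin, 33, 12), (7, 1170, fin, 35, 38), (8, 5320, fin, 12, 33), (8, 5320, fin, 15, 24), (8, 5320, fin, 32, 31), (8, 5320, fin, 33, 12), (8, 5320, fin, 35, 38), (9, 6200, x2, 10, 5), (9, 6200, x2, 11, 24)}
Keep only column(s) eid, mgr (26 duplicate(s) eliminated): {(12, 33), (24, 11), (24, 15), (31, 32), (33, 12), (38, 35), (5, 10)}
σ[eid > 23]: keep tuples satisfying eid > 23 → {(24, 11), (24, 15), (31, 32), (33, 12), (38, 35)}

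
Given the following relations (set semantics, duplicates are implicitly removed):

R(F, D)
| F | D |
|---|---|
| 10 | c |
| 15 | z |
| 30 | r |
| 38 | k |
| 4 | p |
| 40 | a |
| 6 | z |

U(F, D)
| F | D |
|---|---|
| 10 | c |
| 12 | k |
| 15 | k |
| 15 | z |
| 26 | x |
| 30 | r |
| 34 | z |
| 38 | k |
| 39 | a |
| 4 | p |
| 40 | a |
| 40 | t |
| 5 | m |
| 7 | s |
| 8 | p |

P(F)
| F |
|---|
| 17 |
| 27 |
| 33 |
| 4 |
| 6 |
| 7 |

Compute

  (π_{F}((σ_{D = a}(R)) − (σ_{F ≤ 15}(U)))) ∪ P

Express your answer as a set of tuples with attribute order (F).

σ[D = a]: keep tuples satisfying D = a → {(40, a)}
σ[F ≤ 15]: keep tuples satisfying F ≤ 15 → {(10, c), (12, k), (15, k), (15, z), (4, p), (5, m), (7, s), (8, p)}
Taking the difference: {(40, a)}
Keep only column(s) F: {40}
Taking the union: {17, 27, 33, 4, 40, 6, 7}

{17, 27, 33, 4, 40, 6, 7}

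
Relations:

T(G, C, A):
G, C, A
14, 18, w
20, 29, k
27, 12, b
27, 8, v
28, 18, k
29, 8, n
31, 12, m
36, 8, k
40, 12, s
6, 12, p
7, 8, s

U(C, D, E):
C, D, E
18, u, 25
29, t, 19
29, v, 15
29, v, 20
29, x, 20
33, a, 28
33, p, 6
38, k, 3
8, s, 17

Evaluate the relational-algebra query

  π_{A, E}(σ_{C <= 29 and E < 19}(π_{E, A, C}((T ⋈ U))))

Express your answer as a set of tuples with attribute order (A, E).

Joining T and U on C yields {(14, 18, w, u, 25), (20, 29, k, t, 19), (20, 29, k, v, 15), (20, 29, k, v, 20), (20, 29, k, x, 20), (27, 8, v, s, 17), (28, 18, k, u, 25), (29, 8, n, s, 17), (36, 8, k, s, 17), (7, 8, s, s, 17)}.
Keep only column(s) E, A, C (1 duplicate(s) eliminated): {(15, k, 29), (17, k, 8), (17, n, 8), (17, s, 8), (17, v, 8), (19, k, 29), (20, k, 29), (25, k, 18), (25, w, 18)}
σ[C <= 29 and E < 19]: keep tuples satisfying C <= 29 and E < 19 → {(15, k, 29), (17, k, 8), (17, n, 8), (17, s, 8), (17, v, 8)}
Keep only column(s) A, E: {(k, 15), (k, 17), (n, 17), (s, 17), (v, 17)}

{(k, 15), (k, 17), (n, 17), (s, 17), (v, 17)}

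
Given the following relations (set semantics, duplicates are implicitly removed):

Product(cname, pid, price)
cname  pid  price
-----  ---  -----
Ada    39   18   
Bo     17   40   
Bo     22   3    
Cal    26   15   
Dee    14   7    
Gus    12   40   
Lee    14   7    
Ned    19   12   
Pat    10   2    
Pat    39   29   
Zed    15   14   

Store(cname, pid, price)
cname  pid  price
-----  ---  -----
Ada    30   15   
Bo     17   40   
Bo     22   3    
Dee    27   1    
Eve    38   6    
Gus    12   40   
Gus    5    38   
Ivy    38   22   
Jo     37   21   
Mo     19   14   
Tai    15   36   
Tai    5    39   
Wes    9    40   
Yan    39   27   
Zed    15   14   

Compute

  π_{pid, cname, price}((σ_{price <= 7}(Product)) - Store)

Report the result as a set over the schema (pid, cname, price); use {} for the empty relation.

Filtering on price <= 7 leaves {(Bo, 22, 3), (Dee, 14, 7), (Lee, 14, 7), (Pat, 10, 2)}.
Set difference of the two operands is {(Dee, 14, 7), (Lee, 14, 7), (Pat, 10, 2)}.
Keep only column(s) pid, cname, price: {(10, Pat, 2), (14, Dee, 7), (14, Lee, 7)}

{(10, Pat, 2), (14, Dee, 7), (14, Lee, 7)}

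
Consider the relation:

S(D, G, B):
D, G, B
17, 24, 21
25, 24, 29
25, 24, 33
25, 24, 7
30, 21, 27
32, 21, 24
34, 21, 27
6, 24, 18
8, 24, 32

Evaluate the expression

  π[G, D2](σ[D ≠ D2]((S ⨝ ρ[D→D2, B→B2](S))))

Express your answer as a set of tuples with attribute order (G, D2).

{(21, 30), (21, 32), (21, 34), (24, 17), (24, 25), (24, 6), (24, 8)}

ρ[D→D2, B→B2]: schema becomes (D2, G, B2); tuples unchanged.
Joining S and ρ[D→D2, B→B2](S) on G yields {(17, 24, 21, 17, 21), (17, 24, 21, 25, 29), (17, 24, 21, 25, 33), (17, 24, 21, 25, 7), (17, 24, 21, 6, 18), (17, 24, 21, 8, 32), (25, 24, 29, 17, 21), (25, 24, 29, 25, 29), (25, 24, 29, 25, 33), (25, 24, 29, 25, 7), (25, 24, 29, 6, 18), (25, 24, 29, 8, 32), (25, 24, 33, 17, 21), (25, 24, 33, 25, 29), (25, 24, 33, 25, 33), (25, 24, 33, 25, 7), (25, 24, 33, 6, 18), (25, 24, 33, 8, 32), (25, 24, 7, 17, 21), (25, 24, 7, 25, 29), (25, 24, 7, 25, 33), (25, 24, 7, 25, 7), (25, 24, 7, 6, 18), (25, 24, 7, 8, 32), (30, 21, 27, 30, 27), (30, 21, 27, 32, 24), (30, 21, 27, 34, 27), (32, 21, 24, 30, 27), (32, 21, 24, 32, 24), (32, 21, 24, 34, 27), (34, 21, 27, 30, 27), (34, 21, 27, 32, 24), (34, 21, 27, 34, 27), (6, 24, 18, 17, 21), (6, 24, 18, 25, 29), (6, 24, 18, 25, 33), (6, 24, 18, 25, 7), (6, 24, 18, 6, 18), (6, 24, 18, 8, 32), (8, 24, 32, 17, 21), (8, 24, 32, 25, 29), (8, 24, 32, 25, 33), (8, 24, 32, 25, 7), (8, 24, 32, 6, 18), (8, 24, 32, 8, 32)}.
σ[D ≠ D2]: keep tuples satisfying D ≠ D2 → {(17, 24, 21, 25, 29), (17, 24, 21, 25, 33), (17, 24, 21, 25, 7), (17, 24, 21, 6, 18), (17, 24, 21, 8, 32), (25, 24, 29, 17, 21), (25, 24, 29, 6, 18), (25, 24, 29, 8, 32), (25, 24, 33, 17, 21), (25, 24, 33, 6, 18), (25, 24, 33, 8, 32), (25, 24, 7, 17, 21), (25, 24, 7, 6, 18), (25, 24, 7, 8, 32), (30, 21, 27, 32, 24), (30, 21, 27, 34, 27), (32, 21, 24, 30, 27), (32, 21, 24, 34, 27), (34, 21, 27, 30, 27), (34, 21, 27, 32, 24), (6, 24, 18, 17, 21), (6, 24, 18, 25, 29), (6, 24, 18, 25, 33), (6, 24, 18, 25, 7), (6, 24, 18, 8, 32), (8, 24, 32, 17, 21), (8, 24, 32, 25, 29), (8, 24, 32, 25, 33), (8, 24, 32, 25, 7), (8, 24, 32, 6, 18)}
Keep only column(s) G, D2 (23 duplicate(s) eliminated): {(21, 30), (21, 32), (21, 34), (24, 17), (24, 25), (24, 6), (24, 8)}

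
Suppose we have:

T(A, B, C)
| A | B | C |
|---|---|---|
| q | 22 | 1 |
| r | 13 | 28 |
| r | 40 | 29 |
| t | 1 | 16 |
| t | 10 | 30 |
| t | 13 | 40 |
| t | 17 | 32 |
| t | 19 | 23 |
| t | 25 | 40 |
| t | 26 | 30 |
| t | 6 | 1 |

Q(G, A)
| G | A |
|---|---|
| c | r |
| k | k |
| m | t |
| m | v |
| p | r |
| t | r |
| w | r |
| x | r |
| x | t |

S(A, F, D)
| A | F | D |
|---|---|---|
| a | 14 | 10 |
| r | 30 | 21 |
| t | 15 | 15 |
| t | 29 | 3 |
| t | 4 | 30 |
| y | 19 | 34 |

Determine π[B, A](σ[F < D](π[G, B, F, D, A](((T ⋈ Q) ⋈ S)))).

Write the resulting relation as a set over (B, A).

{(1, t), (10, t), (13, t), (17, t), (19, t), (25, t), (26, t), (6, t)}

T ⋈ Q (natural join on A): {(r, 13, 28, c), (r, 13, 28, p), (r, 13, 28, t), (r, 13, 28, w), (r, 13, 28, x), (r, 40, 29, c), (r, 40, 29, p), (r, 40, 29, t), (r, 40, 29, w), (r, 40, 29, x), (t, 1, 16, m), (t, 1, 16, x), (t, 10, 30, m), (t, 10, 30, x), (t, 13, 40, m), (t, 13, 40, x), (t, 17, 32, m), (t, 17, 32, x), (t, 19, 23, m), (t, 19, 23, x), (t, 25, 40, m), (t, 25, 40, x), (t, 26, 30, m), (t, 26, 30, x), (t, 6, 1, m), (t, 6, 1, x)}
(T ⋈ Q) ⋈ S (natural join on A): {(r, 13, 28, c, 30, 21), (r, 13, 28, p, 30, 21), (r, 13, 28, t, 30, 21), (r, 13, 28, w, 30, 21), (r, 13, 28, x, 30, 21), (r, 40, 29, c, 30, 21), (r, 40, 29, p, 30, 21), (r, 40, 29, t, 30, 21), (r, 40, 29, w, 30, 21), (r, 40, 29, x, 30, 21), (t, 1, 16, m, 15, 15), (t, 1, 16, m, 29, 3), (t, 1, 16, m, 4, 30), (t, 1, 16, x, 15, 15), (t, 1, 16, x, 29, 3), (t, 1, 16, x, 4, 30), (t, 10, 30, m, 15, 15), (t, 10, 30, m, 29, 3), (t, 10, 30, m, 4, 30), (t, 10, 30, x, 15, 15), (t, 10, 30, x, 29, 3), (t, 10, 30, x, 4, 30), (t, 13, 40, m, 15, 15), (t, 13, 40, m, 29, 3), (t, 13, 40, m, 4, 30), (t, 13, 40, x, 15, 15), (t, 13, 40, x, 29, 3), (t, 13, 40, x, 4, 30), (t, 17, 32, m, 15, 15), (t, 17, 32, m, 29, 3), (t, 17, 32, m, 4, 30), (t, 17, 32, x, 15, 15), (t, 17, 32, x, 29, 3), (t, 17, 32, x, 4, 30), (t, 19, 23, m, 15, 15), (t, 19, 23, m, 29, 3), (t, 19, 23, m, 4, 30), (t, 19, 23, x, 15, 15), (t, 19, 23, x, 29, 3), (t, 19, 23, x, 4, 30), (t, 25, 40, m, 15, 15), (t, 25, 40, m, 29, 3), (t, 25, 40, m, 4, 30), (t, 25, 40, x, 15, 15), (t, 25, 40, x, 29, 3), (t, 25, 40, x, 4, 30), (t, 26, 30, m, 15, 15), (t, 26, 30, m, 29, 3), (t, 26, 30, m, 4, 30), (t, 26, 30, x, 15, 15), (t, 26, 30, x, 29, 3), (t, 26, 30, x, 4, 30), (t, 6, 1, m, 15, 15), (t, 6, 1, m, 29, 3), (t, 6, 1, m, 4, 30), (t, 6, 1, x, 15, 15), (t, 6, 1, x, 29, 3), (t, 6, 1, x, 4, 30)}
π[G, B, F, D, A]: project onto (G, B, F, D, A) → {(c, 13, 30, 21, r), (c, 40, 30, 21, r), (m, 1, 15, 15, t), (m, 1, 29, 3, t), (m, 1, 4, 30, t), (m, 10, 15, 15, t), (m, 10, 29, 3, t), (m, 10, 4, 30, t), (m, 13, 15, 15, t), (m, 13, 29, 3, t), (m, 13, 4, 30, t), (m, 17, 15, 15, t), (m, 17, 29, 3, t), (m, 17, 4, 30, t), (m, 19, 15, 15, t), (m, 19, 29, 3, t), (m, 19, 4, 30, t), (m, 25, 15, 15, t), (m, 25, 29, 3, t), (m, 25, 4, 30, t), (m, 26, 15, 15, t), (m, 26, 29, 3, t), (m, 26, 4, 30, t), (m, 6, 15, 15, t), (m, 6, 29, 3, t), (m, 6, 4, 30, t), (p, 13, 30, 21, r), (p, 40, 30, 21, r), (t, 13, 30, 21, r), (t, 40, 30, 21, r), (w, 13, 30, 21, r), (w, 40, 30, 21, r), (x, 1, 15, 15, t), (x, 1, 29, 3, t), (x, 1, 4, 30, t), (x, 10, 15, 15, t), (x, 10, 29, 3, t), (x, 10, 4, 30, t), (x, 13, 15, 15, t), (x, 13, 29, 3, t), (x, 13, 30, 21, r), (x, 13, 4, 30, t), (x, 17, 15, 15, t), (x, 17, 29, 3, t), (x, 17, 4, 30, t), (x, 19, 15, 15, t), (x, 19, 29, 3, t), (x, 19, 4, 30, t), (x, 25, 15, 15, t), (x, 25, 29, 3, t), (x, 25, 4, 30, t), (x, 26, 15, 15, t), (x, 26, 29, 3, t), (x, 26, 4, 30, t), (x, 40, 30, 21, r), (x, 6, 15, 15, t), (x, 6, 29, 3, t), (x, 6, 4, 30, t)}
Filtering on F < D leaves {(m, 1, 4, 30, t), (m, 10, 4, 30, t), (m, 13, 4, 30, t), (m, 17, 4, 30, t), (m, 19, 4, 30, t), (m, 25, 4, 30, t), (m, 26, 4, 30, t), (m, 6, 4, 30, t), (x, 1, 4, 30, t), (x, 10, 4, 30, t), (x, 13, 4, 30, t), (x, 17, 4, 30, t), (x, 19, 4, 30, t), (x, 25, 4, 30, t), (x, 26, 4, 30, t), (x, 6, 4, 30, t)}.
π[B, A]: project onto (B, A) (8 duplicate(s) eliminated) → {(1, t), (10, t), (13, t), (17, t), (19, t), (25, t), (26, t), (6, t)}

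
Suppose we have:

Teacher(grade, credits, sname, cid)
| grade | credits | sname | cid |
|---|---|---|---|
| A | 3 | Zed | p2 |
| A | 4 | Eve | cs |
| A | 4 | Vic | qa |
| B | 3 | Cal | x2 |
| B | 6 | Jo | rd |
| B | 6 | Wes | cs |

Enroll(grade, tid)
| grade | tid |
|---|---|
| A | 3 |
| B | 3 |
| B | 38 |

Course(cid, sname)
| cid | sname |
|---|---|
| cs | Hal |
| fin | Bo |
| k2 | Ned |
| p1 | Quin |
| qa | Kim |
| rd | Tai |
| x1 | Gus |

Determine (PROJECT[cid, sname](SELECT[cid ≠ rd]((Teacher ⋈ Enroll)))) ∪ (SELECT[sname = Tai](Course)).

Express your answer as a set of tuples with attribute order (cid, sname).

{(cs, Eve), (cs, Wes), (p2, Zed), (qa, Vic), (rd, Tai), (x2, Cal)}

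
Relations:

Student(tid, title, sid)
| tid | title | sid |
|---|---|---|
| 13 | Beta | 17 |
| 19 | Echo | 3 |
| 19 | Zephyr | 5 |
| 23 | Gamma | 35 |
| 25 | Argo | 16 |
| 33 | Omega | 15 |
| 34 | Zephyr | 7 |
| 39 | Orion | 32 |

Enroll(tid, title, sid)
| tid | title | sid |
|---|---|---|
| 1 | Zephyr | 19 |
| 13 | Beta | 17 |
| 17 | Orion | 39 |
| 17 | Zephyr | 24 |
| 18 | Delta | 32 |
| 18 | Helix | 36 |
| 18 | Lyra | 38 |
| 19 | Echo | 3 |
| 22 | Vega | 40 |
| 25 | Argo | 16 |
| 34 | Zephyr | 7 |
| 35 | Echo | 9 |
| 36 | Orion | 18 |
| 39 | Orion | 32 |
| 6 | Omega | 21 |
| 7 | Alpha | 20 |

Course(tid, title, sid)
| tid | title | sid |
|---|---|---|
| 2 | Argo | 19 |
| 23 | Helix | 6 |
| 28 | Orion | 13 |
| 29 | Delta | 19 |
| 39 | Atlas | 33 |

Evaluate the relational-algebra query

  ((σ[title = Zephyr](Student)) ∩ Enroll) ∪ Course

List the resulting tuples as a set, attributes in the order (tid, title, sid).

Selection title = Zephyr: {(19, Zephyr, 5), (34, Zephyr, 7)}
Intersection: {(19, Zephyr, 5), (34, Zephyr, 7)} with {(1, Zephyr, 19), (13, Beta, 17), (17, Orion, 39), (17, Zephyr, 24), (18, Delta, 32), (18, Helix, 36), (18, Lyra, 38), (19, Echo, 3), (22, Vega, 40), (25, Argo, 16), (34, Zephyr, 7), (35, Echo, 9), (36, Orion, 18), (39, Orion, 32), (6, Omega, 21), (7, Alpha, 20)} → {(34, Zephyr, 7)}
Union: {(34, Zephyr, 7)} with {(2, Argo, 19), (23, Helix, 6), (28, Orion, 13), (29, Delta, 19), (39, Atlas, 33)} → {(2, Argo, 19), (23, Helix, 6), (28, Orion, 13), (29, Delta, 19), (34, Zephyr, 7), (39, Atlas, 33)}

{(2, Argo, 19), (23, Helix, 6), (28, Orion, 13), (29, Delta, 19), (34, Zephyr, 7), (39, Atlas, 33)}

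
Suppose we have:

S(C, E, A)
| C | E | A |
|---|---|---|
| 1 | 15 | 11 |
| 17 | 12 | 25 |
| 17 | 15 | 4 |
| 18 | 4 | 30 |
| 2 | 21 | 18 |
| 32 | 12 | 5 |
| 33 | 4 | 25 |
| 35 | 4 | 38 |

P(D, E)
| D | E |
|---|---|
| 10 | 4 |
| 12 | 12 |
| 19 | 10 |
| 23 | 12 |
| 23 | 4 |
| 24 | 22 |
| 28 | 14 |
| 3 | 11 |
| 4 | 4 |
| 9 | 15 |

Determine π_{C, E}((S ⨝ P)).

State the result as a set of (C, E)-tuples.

{(1, 15), (17, 12), (17, 15), (18, 4), (32, 12), (33, 4), (35, 4)}

Natural join on E: {(1, 15, 11, 9), (17, 12, 25, 12), (17, 12, 25, 23), (17, 15, 4, 9), (18, 4, 30, 10), (18, 4, 30, 23), (18, 4, 30, 4), (32, 12, 5, 12), (32, 12, 5, 23), (33, 4, 25, 10), (33, 4, 25, 23), (33, 4, 25, 4), (35, 4, 38, 10), (35, 4, 38, 23), (35, 4, 38, 4)}
π[C, E]: project onto (C, E) (8 duplicate(s) eliminated) → {(1, 15), (17, 12), (17, 15), (18, 4), (32, 12), (33, 4), (35, 4)}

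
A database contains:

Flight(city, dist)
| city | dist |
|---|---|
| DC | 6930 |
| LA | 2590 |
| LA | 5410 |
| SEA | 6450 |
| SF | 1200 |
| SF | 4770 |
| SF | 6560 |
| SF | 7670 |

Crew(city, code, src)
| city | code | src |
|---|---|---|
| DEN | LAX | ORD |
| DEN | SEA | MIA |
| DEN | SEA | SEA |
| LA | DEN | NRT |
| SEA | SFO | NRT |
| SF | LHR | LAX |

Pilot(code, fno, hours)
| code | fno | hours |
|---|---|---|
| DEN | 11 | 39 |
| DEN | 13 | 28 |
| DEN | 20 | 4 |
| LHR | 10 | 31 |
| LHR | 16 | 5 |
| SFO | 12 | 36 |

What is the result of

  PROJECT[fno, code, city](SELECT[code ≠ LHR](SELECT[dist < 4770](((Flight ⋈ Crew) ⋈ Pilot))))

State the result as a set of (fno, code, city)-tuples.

Flight ⋈ Crew (natural join on city): {(LA, 2590, DEN, NRT), (LA, 5410, DEN, NRT), (SEA, 6450, SFO, NRT), (SF, 1200, LHR, LAX), (SF, 4770, LHR, LAX), (SF, 6560, LHR, LAX), (SF, 7670, LHR, LAX)}
(Flight ⋈ Crew) ⋈ Pilot (natural join on code): {(LA, 2590, DEN, NRT, 11, 39), (LA, 2590, DEN, NRT, 13, 28), (LA, 2590, DEN, NRT, 20, 4), (LA, 5410, DEN, NRT, 11, 39), (LA, 5410, DEN, NRT, 13, 28), (LA, 5410, DEN, NRT, 20, 4), (SEA, 6450, SFO, NRT, 12, 36), (SF, 1200, LHR, LAX, 10, 31), (SF, 1200, LHR, LAX, 16, 5), (SF, 4770, LHR, LAX, 10, 31), (SF, 4770, LHR, LAX, 16, 5), (SF, 6560, LHR, LAX, 10, 31), (SF, 6560, LHR, LAX, 16, 5), (SF, 7670, LHR, LAX, 10, 31), (SF, 7670, LHR, LAX, 16, 5)}
Apply σ_{dist < 4770}; surviving tuples: {(LA, 2590, DEN, NRT, 11, 39), (LA, 2590, DEN, NRT, 13, 28), (LA, 2590, DEN, NRT, 20, 4), (SF, 1200, LHR, LAX, 10, 31), (SF, 1200, LHR, LAX, 16, 5)}
Apply σ_{code ≠ LHR}; surviving tuples: {(LA, 2590, DEN, NRT, 11, 39), (LA, 2590, DEN, NRT, 13, 28), (LA, 2590, DEN, NRT, 20, 4)}
π[fno, code, city]: project onto (fno, code, city) → {(11, DEN, LA), (13, DEN, LA), (20, DEN, LA)}

{(11, DEN, LA), (13, DEN, LA), (20, DEN, LA)}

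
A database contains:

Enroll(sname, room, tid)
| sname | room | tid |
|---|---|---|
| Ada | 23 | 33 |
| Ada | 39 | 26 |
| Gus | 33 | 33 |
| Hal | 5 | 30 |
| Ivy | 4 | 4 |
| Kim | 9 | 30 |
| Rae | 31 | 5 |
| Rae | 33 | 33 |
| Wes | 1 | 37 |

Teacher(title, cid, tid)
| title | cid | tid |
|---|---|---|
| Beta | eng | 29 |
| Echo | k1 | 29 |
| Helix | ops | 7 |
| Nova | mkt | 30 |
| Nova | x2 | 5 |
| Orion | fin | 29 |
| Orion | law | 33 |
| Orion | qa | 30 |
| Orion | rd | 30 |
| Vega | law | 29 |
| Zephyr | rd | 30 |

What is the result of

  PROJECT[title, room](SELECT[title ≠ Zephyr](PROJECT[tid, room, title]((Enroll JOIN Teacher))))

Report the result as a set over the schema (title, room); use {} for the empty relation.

Joining Enroll and Teacher on tid yields {(Ada, 23, 33, Orion, law), (Gus, 33, 33, Orion, law), (Hal, 5, 30, Nova, mkt), (Hal, 5, 30, Orion, qa), (Hal, 5, 30, Orion, rd), (Hal, 5, 30, Zephyr, rd), (Kim, 9, 30, Nova, mkt), (Kim, 9, 30, Orion, qa), (Kim, 9, 30, Orion, rd), (Kim, 9, 30, Zephyr, rd), (Rae, 31, 5, Nova, x2), (Rae, 33, 33, Orion, law)}.
Projecting to tid, room, title (3 duplicate(s) eliminated): {(30, 5, Nova), (30, 5, Orion), (30, 5, Zephyr), (30, 9, Nova), (30, 9, Orion), (30, 9, Zephyr), (33, 23, Orion), (33, 33, Orion), (5, 31, Nova)}
Selection title ≠ Zephyr: {(30, 5, Nova), (30, 5, Orion), (30, 9, Nova), (30, 9, Orion), (33, 23, Orion), (33, 33, Orion), (5, 31, Nova)}
Projecting to title, room: {(Nova, 31), (Nova, 5), (Nova, 9), (Orion, 23), (Orion, 33), (Orion, 5), (Orion, 9)}

{(Nova, 31), (Nova, 5), (Nova, 9), (Orion, 23), (Orion, 33), (Orion, 5), (Orion, 9)}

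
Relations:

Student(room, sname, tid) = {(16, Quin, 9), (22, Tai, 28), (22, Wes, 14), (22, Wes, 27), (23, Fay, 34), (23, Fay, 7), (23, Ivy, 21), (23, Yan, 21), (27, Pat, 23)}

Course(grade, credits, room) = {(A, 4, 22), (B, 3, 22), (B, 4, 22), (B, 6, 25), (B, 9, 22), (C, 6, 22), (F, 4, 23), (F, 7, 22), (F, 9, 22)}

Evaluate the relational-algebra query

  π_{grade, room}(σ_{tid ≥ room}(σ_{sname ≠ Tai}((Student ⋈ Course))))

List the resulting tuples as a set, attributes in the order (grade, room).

Joining Student and Course on room yields {(22, Tai, 28, A, 4), (22, Tai, 28, B, 3), (22, Tai, 28, B, 4), (22, Tai, 28, B, 9), (22, Tai, 28, C, 6), (22, Tai, 28, F, 7), (22, Tai, 28, F, 9), (22, Wes, 14, A, 4), (22, Wes, 14, B, 3), (22, Wes, 14, B, 4), (22, Wes, 14, B, 9), (22, Wes, 14, C, 6), (22, Wes, 14, F, 7), (22, Wes, 14, F, 9), (22, Wes, 27, A, 4), (22, Wes, 27, B, 3), (22, Wes, 27, B, 4), (22, Wes, 27, B, 9), (22, Wes, 27, C, 6), (22, Wes, 27, F, 7), (22, Wes, 27, F, 9), (23, Fay, 34, F, 4), (23, Fay, 7, F, 4), (23, Ivy, 21, F, 4), (23, Yan, 21, F, 4)}.
Filtering on sname ≠ Tai leaves {(22, Wes, 14, A, 4), (22, Wes, 14, B, 3), (22, Wes, 14, B, 4), (22, Wes, 14, B, 9), (22, Wes, 14, C, 6), (22, Wes, 14, F, 7), (22, Wes, 14, F, 9), (22, Wes, 27, A, 4), (22, Wes, 27, B, 3), (22, Wes, 27, B, 4), (22, Wes, 27, B, 9), (22, Wes, 27, C, 6), (22, Wes, 27, F, 7), (22, Wes, 27, F, 9), (23, Fay, 34, F, 4), (23, Fay, 7, F, 4), (23, Ivy, 21, F, 4), (23, Yan, 21, F, 4)}.
Filtering on tid ≥ room leaves {(22, Wes, 27, A, 4), (22, Wes, 27, B, 3), (22, Wes, 27, B, 4), (22, Wes, 27, B, 9), (22, Wes, 27, C, 6), (22, Wes, 27, F, 7), (22, Wes, 27, F, 9), (23, Fay, 34, F, 4)}.
Keep only column(s) grade, room (3 duplicate(s) eliminated): {(A, 22), (B, 22), (C, 22), (F, 22), (F, 23)}

{(A, 22), (B, 22), (C, 22), (F, 22), (F, 23)}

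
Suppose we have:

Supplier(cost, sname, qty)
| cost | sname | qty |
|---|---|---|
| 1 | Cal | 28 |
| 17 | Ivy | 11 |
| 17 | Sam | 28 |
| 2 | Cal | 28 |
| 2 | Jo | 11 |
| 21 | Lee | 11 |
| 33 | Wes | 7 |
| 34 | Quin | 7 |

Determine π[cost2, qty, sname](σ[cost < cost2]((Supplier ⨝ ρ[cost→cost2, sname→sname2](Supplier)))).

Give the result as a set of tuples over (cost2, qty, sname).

ρ[cost→cost2, sname→sname2]: schema becomes (cost2, sname2, qty); tuples unchanged.
Joining Supplier and ρ[cost→cost2, sname→sname2](Supplier) on qty yields {(1, Cal, 28, 1, Cal), (1, Cal, 28, 17, Sam), (1, Cal, 28, 2, Cal), (17, Ivy, 11, 17, Ivy), (17, Ivy, 11, 2, Jo), (17, Ivy, 11, 21, Lee), (17, Sam, 28, 1, Cal), (17, Sam, 28, 17, Sam), (17, Sam, 28, 2, Cal), (2, Cal, 28, 1, Cal), (2, Cal, 28, 17, Sam), (2, Cal, 28, 2, Cal), (2, Jo, 11, 17, Ivy), (2, Jo, 11, 2, Jo), (2, Jo, 11, 21, Lee), (21, Lee, 11, 17, Ivy), (21, Lee, 11, 2, Jo), (21, Lee, 11, 21, Lee), (33, Wes, 7, 33, Wes), (33, Wes, 7, 34, Quin), (34, Quin, 7, 33, Wes), (34, Quin, 7, 34, Quin)}.
Filtering on cost < cost2 leaves {(1, Cal, 28, 17, Sam), (1, Cal, 28, 2, Cal), (17, Ivy, 11, 21, Lee), (2, Cal, 28, 17, Sam), (2, Jo, 11, 17, Ivy), (2, Jo, 11, 21, Lee), (33, Wes, 7, 34, Quin)}.
Keep only column(s) cost2, qty, sname (1 duplicate(s) eliminated): {(17, 11, Jo), (17, 28, Cal), (2, 28, Cal), (21, 11, Ivy), (21, 11, Jo), (34, 7, Wes)}

{(17, 11, Jo), (17, 28, Cal), (2, 28, Cal), (21, 11, Ivy), (21, 11, Jo), (34, 7, Wes)}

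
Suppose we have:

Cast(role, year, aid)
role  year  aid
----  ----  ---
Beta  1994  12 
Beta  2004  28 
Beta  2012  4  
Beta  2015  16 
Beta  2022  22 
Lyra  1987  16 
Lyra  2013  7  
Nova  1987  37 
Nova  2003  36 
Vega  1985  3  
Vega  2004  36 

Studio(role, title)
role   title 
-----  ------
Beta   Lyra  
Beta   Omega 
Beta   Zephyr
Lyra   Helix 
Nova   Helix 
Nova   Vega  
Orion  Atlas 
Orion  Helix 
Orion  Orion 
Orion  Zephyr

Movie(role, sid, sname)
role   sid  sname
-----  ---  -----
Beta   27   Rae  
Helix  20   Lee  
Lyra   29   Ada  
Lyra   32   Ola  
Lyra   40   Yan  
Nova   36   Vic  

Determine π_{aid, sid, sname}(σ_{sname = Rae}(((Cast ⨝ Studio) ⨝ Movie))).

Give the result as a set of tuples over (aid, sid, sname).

{(12, 27, Rae), (16, 27, Rae), (22, 27, Rae), (28, 27, Rae), (4, 27, Rae)}

Natural join on role: {(Beta, 1994, 12, Lyra), (Beta, 1994, 12, Omega), (Beta, 1994, 12, Zephyr), (Beta, 2004, 28, Lyra), (Beta, 2004, 28, Omega), (Beta, 2004, 28, Zephyr), (Beta, 2012, 4, Lyra), (Beta, 2012, 4, Omega), (Beta, 2012, 4, Zephyr), (Beta, 2015, 16, Lyra), (Beta, 2015, 16, Omega), (Beta, 2015, 16, Zephyr), (Beta, 2022, 22, Lyra), (Beta, 2022, 22, Omega), (Beta, 2022, 22, Zephyr), (Lyra, 1987, 16, Helix), (Lyra, 2013, 7, Helix), (Nova, 1987, 37, Helix), (Nova, 1987, 37, Vega), (Nova, 2003, 36, Helix), (Nova, 2003, 36, Vega)}
Natural join on role: {(Beta, 1994, 12, Lyra, 27, Rae), (Beta, 1994, 12, Omega, 27, Rae), (Beta, 1994, 12, Zephyr, 27, Rae), (Beta, 2004, 28, Lyra, 27, Rae), (Beta, 2004, 28, Omega, 27, Rae), (Beta, 2004, 28, Zephyr, 27, Rae), (Beta, 2012, 4, Lyra, 27, Rae), (Beta, 2012, 4, Omega, 27, Rae), (Beta, 2012, 4, Zephyr, 27, Rae), (Beta, 2015, 16, Lyra, 27, Rae), (Beta, 2015, 16, Omega, 27, Rae), (Beta, 2015, 16, Zephyr, 27, Rae), (Beta, 2022, 22, Lyra, 27, Rae), (Beta, 2022, 22, Omega, 27, Rae), (Beta, 2022, 22, Zephyr, 27, Rae), (Lyra, 1987, 16, Helix, 29, Ada), (Lyra, 1987, 16, Helix, 32, Ola), (Lyra, 1987, 16, Helix, 40, Yan), (Lyra, 2013, 7, Helix, 29, Ada), (Lyra, 2013, 7, Helix, 32, Ola), (Lyra, 2013, 7, Helix, 40, Yan), (Nova, 1987, 37, Helix, 36, Vic), (Nova, 1987, 37, Vega, 36, Vic), (Nova, 2003, 36, Helix, 36, Vic), (Nova, 2003, 36, Vega, 36, Vic)}
Selection sname = Rae: {(Beta, 1994, 12, Lyra, 27, Rae), (Beta, 1994, 12, Omega, 27, Rae), (Beta, 1994, 12, Zephyr, 27, Rae), (Beta, 2004, 28, Lyra, 27, Rae), (Beta, 2004, 28, Omega, 27, Rae), (Beta, 2004, 28, Zephyr, 27, Rae), (Beta, 2012, 4, Lyra, 27, Rae), (Beta, 2012, 4, Omega, 27, Rae), (Beta, 2012, 4, Zephyr, 27, Rae), (Beta, 2015, 16, Lyra, 27, Rae), (Beta, 2015, 16, Omega, 27, Rae), (Beta, 2015, 16, Zephyr, 27, Rae), (Beta, 2022, 22, Lyra, 27, Rae), (Beta, 2022, 22, Omega, 27, Rae), (Beta, 2022, 22, Zephyr, 27, Rae)}
π_{aid, sid, sname} gives {(12, 27, Rae), (16, 27, Rae), (22, 27, Rae), (28, 27, Rae), (4, 27, Rae)} (10 duplicate(s) eliminated).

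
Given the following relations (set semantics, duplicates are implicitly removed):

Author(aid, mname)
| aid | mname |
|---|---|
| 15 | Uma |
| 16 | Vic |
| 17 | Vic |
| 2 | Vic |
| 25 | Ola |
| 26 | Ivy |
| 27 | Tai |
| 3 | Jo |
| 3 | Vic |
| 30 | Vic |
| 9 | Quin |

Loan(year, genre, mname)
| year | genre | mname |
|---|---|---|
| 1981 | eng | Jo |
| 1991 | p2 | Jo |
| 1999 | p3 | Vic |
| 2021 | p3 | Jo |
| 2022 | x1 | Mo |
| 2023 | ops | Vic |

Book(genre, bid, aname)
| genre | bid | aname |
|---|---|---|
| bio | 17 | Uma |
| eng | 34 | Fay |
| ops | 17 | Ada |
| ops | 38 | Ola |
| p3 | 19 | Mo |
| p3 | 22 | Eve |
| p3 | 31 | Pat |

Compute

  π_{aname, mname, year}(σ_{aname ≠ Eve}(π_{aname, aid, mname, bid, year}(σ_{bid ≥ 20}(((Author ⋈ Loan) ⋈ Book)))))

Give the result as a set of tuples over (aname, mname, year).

{(Fay, Jo, 1981), (Ola, Vic, 2023), (Pat, Jo, 2021), (Pat, Vic, 1999)}

Author ⋈ Loan (natural join on mname): {(16, Vic, 1999, p3), (16, Vic, 2023, ops), (17, Vic, 1999, p3), (17, Vic, 2023, ops), (2, Vic, 1999, p3), (2, Vic, 2023, ops), (3, Jo, 1981, eng), (3, Jo, 1991, p2), (3, Jo, 2021, p3), (3, Vic, 1999, p3), (3, Vic, 2023, ops), (30, Vic, 1999, p3), (30, Vic, 2023, ops)}
(Author ⋈ Loan) ⋈ Book (natural join on genre): {(16, Vic, 1999, p3, 19, Mo), (16, Vic, 1999, p3, 22, Eve), (16, Vic, 1999, p3, 31, Pat), (16, Vic, 2023, ops, 17, Ada), (16, Vic, 2023, ops, 38, Ola), (17, Vic, 1999, p3, 19, Mo), (17, Vic, 1999, p3, 22, Eve), (17, Vic, 1999, p3, 31, Pat), (17, Vic, 2023, ops, 17, Ada), (17, Vic, 2023, ops, 38, Ola), (2, Vic, 1999, p3, 19, Mo), (2, Vic, 1999, p3, 22, Eve), (2, Vic, 1999, p3, 31, Pat), (2, Vic, 2023, ops, 17, Ada), (2, Vic, 2023, ops, 38, Ola), (3, Jo, 1981, eng, 34, Fay), (3, Jo, 2021, p3, 19, Mo), (3, Jo, 2021, p3, 22, Eve), (3, Jo, 2021, p3, 31, Pat), (3, Vic, 1999, p3, 19, Mo), (3, Vic, 1999, p3, 22, Eve), (3, Vic, 1999, p3, 31, Pat), (3, Vic, 2023, ops, 17, Ada), (3, Vic, 2023, ops, 38, Ola), (30, Vic, 1999, p3, 19, Mo), (30, Vic, 1999, p3, 22, Eve), (30, Vic, 1999, p3, 31, Pat), (30, Vic, 2023, ops, 17, Ada), (30, Vic, 2023, ops, 38, Ola)}
Selection bid ≥ 20: {(16, Vic, 1999, p3, 22, Eve), (16, Vic, 1999, p3, 31, Pat), (16, Vic, 2023, ops, 38, Ola), (17, Vic, 1999, p3, 22, Eve), (17, Vic, 1999, p3, 31, Pat), (17, Vic, 2023, ops, 38, Ola), (2, Vic, 1999, p3, 22, Eve), (2, Vic, 1999, p3, 31, Pat), (2, Vic, 2023, ops, 38, Ola), (3, Jo, 1981, eng, 34, Fay), (3, Jo, 2021, p3, 22, Eve), (3, Jo, 2021, p3, 31, Pat), (3, Vic, 1999, p3, 22, Eve), (3, Vic, 1999, p3, 31, Pat), (3, Vic, 2023, ops, 38, Ola), (30, Vic, 1999, p3, 22, Eve), (30, Vic, 1999, p3, 31, Pat), (30, Vic, 2023, ops, 38, Ola)}
Keep only column(s) aname, aid, mname, bid, year: {(Eve, 16, Vic, 22, 1999), (Eve, 17, Vic, 22, 1999), (Eve, 2, Vic, 22, 1999), (Eve, 3, Jo, 22, 2021), (Eve, 3, Vic, 22, 1999), (Eve, 30, Vic, 22, 1999), (Fay, 3, Jo, 34, 1981), (Ola, 16, Vic, 38, 2023), (Ola, 17, Vic, 38, 2023), (Ola, 2, Vic, 38, 2023), (Ola, 3, Vic, 38, 2023), (Ola, 30, Vic, 38, 2023), (Pat, 16, Vic, 31, 1999), (Pat, 17, Vic, 31, 1999), (Pat, 2, Vic, 31, 1999), (Pat, 3, Jo, 31, 2021), (Pat, 3, Vic, 31, 1999), (Pat, 30, Vic, 31, 1999)}
Selection aname ≠ Eve: {(Fay, 3, Jo, 34, 1981), (Ola, 16, Vic, 38, 2023), (Ola, 17, Vic, 38, 2023), (Ola, 2, Vic, 38, 2023), (Ola, 3, Vic, 38, 2023), (Ola, 30, Vic, 38, 2023), (Pat, 16, Vic, 31, 1999), (Pat, 17, Vic, 31, 1999), (Pat, 2, Vic, 31, 1999), (Pat, 3, Jo, 31, 2021), (Pat, 3, Vic, 31, 1999), (Pat, 30, Vic, 31, 1999)}
Keep only column(s) aname, mname, year (8 duplicate(s) eliminated): {(Fay, Jo, 1981), (Ola, Vic, 2023), (Pat, Jo, 2021), (Pat, Vic, 1999)}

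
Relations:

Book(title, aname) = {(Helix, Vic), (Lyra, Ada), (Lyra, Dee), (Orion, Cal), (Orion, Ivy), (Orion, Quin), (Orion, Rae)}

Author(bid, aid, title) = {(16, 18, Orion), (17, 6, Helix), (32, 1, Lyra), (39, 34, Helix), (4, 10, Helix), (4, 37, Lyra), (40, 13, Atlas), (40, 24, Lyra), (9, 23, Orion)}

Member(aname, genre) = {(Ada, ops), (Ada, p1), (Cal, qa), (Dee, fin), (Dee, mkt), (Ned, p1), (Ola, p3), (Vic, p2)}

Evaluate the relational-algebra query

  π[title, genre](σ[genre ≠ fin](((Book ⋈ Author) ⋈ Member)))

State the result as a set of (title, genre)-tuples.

{(Helix, p2), (Lyra, mkt), (Lyra, ops), (Lyra, p1), (Orion, qa)}

Natural join on title: {(Helix, Vic, 17, 6), (Helix, Vic, 39, 34), (Helix, Vic, 4, 10), (Lyra, Ada, 32, 1), (Lyra, Ada, 4, 37), (Lyra, Ada, 40, 24), (Lyra, Dee, 32, 1), (Lyra, Dee, 4, 37), (Lyra, Dee, 40, 24), (Orion, Cal, 16, 18), (Orion, Cal, 9, 23), (Orion, Ivy, 16, 18), (Orion, Ivy, 9, 23), (Orion, Quin, 16, 18), (Orion, Quin, 9, 23), (Orion, Rae, 16, 18), (Orion, Rae, 9, 23)}
Natural join on aname: {(Helix, Vic, 17, 6, p2), (Helix, Vic, 39, 34, p2), (Helix, Vic, 4, 10, p2), (Lyra, Ada, 32, 1, ops), (Lyra, Ada, 32, 1, p1), (Lyra, Ada, 4, 37, ops), (Lyra, Ada, 4, 37, p1), (Lyra, Ada, 40, 24, ops), (Lyra, Ada, 40, 24, p1), (Lyra, Dee, 32, 1, fin), (Lyra, Dee, 32, 1, mkt), (Lyra, Dee, 4, 37, fin), (Lyra, Dee, 4, 37, mkt), (Lyra, Dee, 40, 24, fin), (Lyra, Dee, 40, 24, mkt), (Orion, Cal, 16, 18, qa), (Orion, Cal, 9, 23, qa)}
Apply σ_{genre ≠ fin}; surviving tuples: {(Helix, Vic, 17, 6, p2), (Helix, Vic, 39, 34, p2), (Helix, Vic, 4, 10, p2), (Lyra, Ada, 32, 1, ops), (Lyra, Ada, 32, 1, p1), (Lyra, Ada, 4, 37, ops), (Lyra, Ada, 4, 37, p1), (Lyra, Ada, 40, 24, ops), (Lyra, Ada, 40, 24, p1), (Lyra, Dee, 32, 1, mkt), (Lyra, Dee, 4, 37, mkt), (Lyra, Dee, 40, 24, mkt), (Orion, Cal, 16, 18, qa), (Orion, Cal, 9, 23, qa)}
π[title, genre]: project onto (title, genre) (9 duplicate(s) eliminated) → {(Helix, p2), (Lyra, mkt), (Lyra, ops), (Lyra, p1), (Orion, qa)}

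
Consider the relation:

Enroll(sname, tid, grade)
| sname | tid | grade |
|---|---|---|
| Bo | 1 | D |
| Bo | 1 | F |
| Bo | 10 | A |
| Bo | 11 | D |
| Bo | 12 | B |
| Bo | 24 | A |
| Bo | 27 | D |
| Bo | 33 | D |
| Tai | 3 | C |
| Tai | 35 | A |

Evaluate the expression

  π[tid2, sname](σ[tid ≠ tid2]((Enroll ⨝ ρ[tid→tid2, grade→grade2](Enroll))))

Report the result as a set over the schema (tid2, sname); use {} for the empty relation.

{(1, Bo), (10, Bo), (11, Bo), (12, Bo), (24, Bo), (27, Bo), (3, Tai), (33, Bo), (35, Tai)}

ρ[tid→tid2, grade→grade2]: schema becomes (sname, tid2, grade2); tuples unchanged.
Natural join on sname: {(Bo, 1, D, 1, D), (Bo, 1, D, 1, F), (Bo, 1, D, 10, A), (Bo, 1, D, 11, D), (Bo, 1, D, 12, B), (Bo, 1, D, 24, A), (Bo, 1, D, 27, D), (Bo, 1, D, 33, D), (Bo, 1, F, 1, D), (Bo, 1, F, 1, F), (Bo, 1, F, 10, A), (Bo, 1, F, 11, D), (Bo, 1, F, 12, B), (Bo, 1, F, 24, A), (Bo, 1, F, 27, D), (Bo, 1, F, 33, D), (Bo, 10, A, 1, D), (Bo, 10, A, 1, F), (Bo, 10, A, 10, A), (Bo, 10, A, 11, D), (Bo, 10, A, 12, B), (Bo, 10, A, 24, A), (Bo, 10, A, 27, D), (Bo, 10, A, 33, D), (Bo, 11, D, 1, D), (Bo, 11, D, 1, F), (Bo, 11, D, 10, A), (Bo, 11, D, 11, D), (Bo, 11, D, 12, B), (Bo, 11, D, 24, A), (Bo, 11, D, 27, D), (Bo, 11, D, 33, D), (Bo, 12, B, 1, D), (Bo, 12, B, 1, F), (Bo, 12, B, 10, A), (Bo, 12, B, 11, D), (Bo, 12, B, 12, B), (Bo, 12, B, 24, A), (Bo, 12, B, 27, D), (Bo, 12, B, 33, D), (Bo, 24, A, 1, D), (Bo, 24, A, 1, F), (Bo, 24, A, 10, A), (Bo, 24, A, 11, D), (Bo, 24, A, 12, B), (Bo, 24, A, 24, A), (Bo, 24, A, 27, D), (Bo, 24, A, 33, D), (Bo, 27, D, 1, D), (Bo, 27, D, 1, F), (Bo, 27, D, 10, A), (Bo, 27, D, 11, D), (Bo, 27, D, 12, B), (Bo, 27, D, 24, A), (Bo, 27, D, 27, D), (Bo, 27, D, 33, D), (Bo, 33, D, 1, D), (Bo, 33, D, 1, F), (Bo, 33, D, 10, A), (Bo, 33, D, 11, D), (Bo, 33, D, 12, B), (Bo, 33, D, 24, A), (Bo, 33, D, 27, D), (Bo, 33, D, 33, D), (Tai, 3, C, 3, C), (Tai, 3, C, 35, A), (Tai, 35, A, 3, C), (Tai, 35, A, 35, A)}
Selection tid ≠ tid2: {(Bo, 1, D, 10, A), (Bo, 1, D, 11, D), (Bo, 1, D, 12, B), (Bo, 1, D, 24, A), (Bo, 1, D, 27, D), (Bo, 1, D, 33, D), (Bo, 1, F, 10, A), (Bo, 1, F, 11, D), (Bo, 1, F, 12, B), (Bo, 1, F, 24, A), (Bo, 1, F, 27, D), (Bo, 1, F, 33, D), (Bo, 10, A, 1, D), (Bo, 10, A, 1, F), (Bo, 10, A, 11, D), (Bo, 10, A, 12, B), (Bo, 10, A, 24, A), (Bo, 10, A, 27, D), (Bo, 10, A, 33, D), (Bo, 11, D, 1, D), (Bo, 11, D, 1, F), (Bo, 11, D, 10, A), (Bo, 11, D, 12, B), (Bo, 11, D, 24, A), (Bo, 11, D, 27, D), (Bo, 11, D, 33, D), (Bo, 12, B, 1, D), (Bo, 12, B, 1, F), (Bo, 12, B, 10, A), (Bo, 12, B, 11, D), (Bo, 12, B, 24, A), (Bo, 12, B, 27, D), (Bo, 12, B, 33, D), (Bo, 24, A, 1, D), (Bo, 24, A, 1, F), (Bo, 24, A, 10, A), (Bo, 24, A, 11, D), (Bo, 24, A, 12, B), (Bo, 24, A, 27, D), (Bo, 24, A, 33, D), (Bo, 27, D, 1, D), (Bo, 27, D, 1, F), (Bo, 27, D, 10, A), (Bo, 27, D, 11, D), (Bo, 27, D, 12, B), (Bo, 27, D, 24, A), (Bo, 27, D, 33, D), (Bo, 33, D, 1, D), (Bo, 33, D, 1, F), (Bo, 33, D, 10, A), (Bo, 33, D, 11, D), (Bo, 33, D, 12, B), (Bo, 33, D, 24, A), (Bo, 33, D, 27, D), (Tai, 3, C, 35, A), (Tai, 35, A, 3, C)}
Projecting to tid2, sname (47 duplicate(s) eliminated): {(1, Bo), (10, Bo), (11, Bo), (12, Bo), (24, Bo), (27, Bo), (3, Tai), (33, Bo), (35, Tai)}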